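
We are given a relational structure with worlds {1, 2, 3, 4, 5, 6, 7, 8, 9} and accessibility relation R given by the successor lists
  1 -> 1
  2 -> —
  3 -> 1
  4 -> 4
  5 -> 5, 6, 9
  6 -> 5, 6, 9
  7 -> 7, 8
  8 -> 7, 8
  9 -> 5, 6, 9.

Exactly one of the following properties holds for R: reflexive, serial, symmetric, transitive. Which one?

transitive

Reflexive: no — 2 is not related to itself.
Serial: no — 2 has no R-successor.
Symmetric: no — 3 R 1 but not 1 R 3.
Transitive: yes — every two-step R-path is closed by a direct edge.
Only transitive holds.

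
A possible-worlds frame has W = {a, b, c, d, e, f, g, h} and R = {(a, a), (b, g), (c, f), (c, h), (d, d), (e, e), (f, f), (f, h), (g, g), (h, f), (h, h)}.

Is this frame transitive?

Transitive: yes — every two-step R-path is closed by a direct edge.

Yes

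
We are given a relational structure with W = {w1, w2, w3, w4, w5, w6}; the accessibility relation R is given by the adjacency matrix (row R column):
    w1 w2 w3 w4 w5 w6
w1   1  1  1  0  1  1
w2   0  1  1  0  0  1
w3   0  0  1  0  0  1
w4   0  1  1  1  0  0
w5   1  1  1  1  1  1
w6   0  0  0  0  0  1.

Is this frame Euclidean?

No

Euclidean: no — w1 R w2 and w1 R w5, but not w2 R w5.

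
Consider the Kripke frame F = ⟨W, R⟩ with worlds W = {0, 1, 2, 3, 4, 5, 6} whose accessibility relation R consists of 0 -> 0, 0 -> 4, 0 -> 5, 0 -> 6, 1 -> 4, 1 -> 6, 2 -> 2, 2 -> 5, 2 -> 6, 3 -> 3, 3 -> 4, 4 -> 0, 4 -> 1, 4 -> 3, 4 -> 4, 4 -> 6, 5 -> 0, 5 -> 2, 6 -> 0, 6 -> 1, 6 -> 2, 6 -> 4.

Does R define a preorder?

No

Reflexive: no — 1 is not related to itself.
Transitive: no — 0 R 4 and 4 R 1, but not 0 R 1.
So R is not a preorder.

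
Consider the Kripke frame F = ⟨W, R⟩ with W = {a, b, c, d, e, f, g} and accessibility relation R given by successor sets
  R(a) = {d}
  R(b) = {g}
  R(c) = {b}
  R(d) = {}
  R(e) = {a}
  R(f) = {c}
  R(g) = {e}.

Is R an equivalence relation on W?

Reflexive: no — a is not related to itself.
Symmetric: no — a R d but not d R a.
Transitive: no — b R g and g R e, but not b R e.
So R is not an equivalence relation.

No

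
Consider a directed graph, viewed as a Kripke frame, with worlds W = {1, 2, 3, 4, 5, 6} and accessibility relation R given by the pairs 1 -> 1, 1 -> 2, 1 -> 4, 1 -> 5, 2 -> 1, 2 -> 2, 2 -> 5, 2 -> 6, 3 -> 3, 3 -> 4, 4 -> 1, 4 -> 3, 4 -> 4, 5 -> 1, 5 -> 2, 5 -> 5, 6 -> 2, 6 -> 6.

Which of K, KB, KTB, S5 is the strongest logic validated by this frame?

Symmetric (axiom B): yes — every pair in R has its reverse in R.
Reflexive (axiom T): yes — every world is R-related to itself.
Euclidean (axiom 5): no — 1 R 2 and 1 R 4, but not 2 R 4.
So F validates K, KB, KTB; S5 would additionally require R to be Euclidean. The strongest is KTB.

KTB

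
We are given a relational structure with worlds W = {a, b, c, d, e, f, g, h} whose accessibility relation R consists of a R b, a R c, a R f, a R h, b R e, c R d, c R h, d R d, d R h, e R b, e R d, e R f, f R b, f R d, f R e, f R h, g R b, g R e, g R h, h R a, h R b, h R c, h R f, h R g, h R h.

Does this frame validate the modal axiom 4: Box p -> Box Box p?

The schema 4 characterises exactly the transitive frames.
Transitive: no — a R b and b R e, but not a R e.

No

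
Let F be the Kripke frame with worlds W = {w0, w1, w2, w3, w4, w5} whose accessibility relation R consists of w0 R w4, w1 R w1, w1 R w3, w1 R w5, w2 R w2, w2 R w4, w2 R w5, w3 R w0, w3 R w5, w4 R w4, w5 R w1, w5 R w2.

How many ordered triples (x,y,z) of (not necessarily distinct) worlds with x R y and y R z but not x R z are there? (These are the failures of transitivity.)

Enumerating: (w1,w3,w0), (w1,w5,w2), (w2,w5,w1), (w3,w0,w4), (w3,w5,w1), (w3,w5,w2), (w5,w1,w3), (w5,w1,w5), (w5,w2,w4), (w5,w2,w5).

10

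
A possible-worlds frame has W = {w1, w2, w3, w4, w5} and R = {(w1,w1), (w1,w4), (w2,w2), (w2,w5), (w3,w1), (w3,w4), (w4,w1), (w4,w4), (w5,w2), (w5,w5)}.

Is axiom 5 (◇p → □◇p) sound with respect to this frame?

Yes

Axiom 5 corresponds to the accessibility relation being Euclidean.
Euclidean: yes — any two successors of a common world are R-related.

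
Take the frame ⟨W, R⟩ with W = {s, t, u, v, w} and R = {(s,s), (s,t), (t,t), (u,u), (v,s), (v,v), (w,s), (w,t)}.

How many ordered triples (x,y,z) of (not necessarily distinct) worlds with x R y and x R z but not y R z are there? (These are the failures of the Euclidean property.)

Enumerating: (s,t,s), (v,s,v), (w,t,s).

3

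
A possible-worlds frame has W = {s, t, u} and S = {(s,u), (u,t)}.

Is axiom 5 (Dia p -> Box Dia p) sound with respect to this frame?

No

By correspondence theory, 5 is valid on a frame iff S is Euclidean.
Euclidean: no — s S u and s S u, but not u S u.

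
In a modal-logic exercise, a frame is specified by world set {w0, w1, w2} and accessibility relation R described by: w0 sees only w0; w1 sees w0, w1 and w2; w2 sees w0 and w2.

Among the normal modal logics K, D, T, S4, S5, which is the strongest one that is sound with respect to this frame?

Serial (axiom D): yes — every world has a successor (e.g. w0 R w0).
Reflexive (axiom T): yes — every world is R-related to itself.
Transitive (axiom 4): yes — every two-step R-path is closed by a direct edge.
Euclidean (axiom 5): no — w1 R w0 and w1 R w2, but not w0 R w2.
So F validates K, D, T, S4; S5 would additionally require R to be Euclidean. The strongest is S4.

S4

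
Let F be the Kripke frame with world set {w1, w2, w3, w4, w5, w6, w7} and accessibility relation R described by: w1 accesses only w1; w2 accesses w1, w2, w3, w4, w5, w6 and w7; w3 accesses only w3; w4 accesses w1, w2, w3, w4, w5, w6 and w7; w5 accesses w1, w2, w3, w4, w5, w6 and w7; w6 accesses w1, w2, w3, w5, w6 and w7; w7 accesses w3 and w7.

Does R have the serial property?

Serial: yes — every world has a successor (e.g. w1 R w1).

Yes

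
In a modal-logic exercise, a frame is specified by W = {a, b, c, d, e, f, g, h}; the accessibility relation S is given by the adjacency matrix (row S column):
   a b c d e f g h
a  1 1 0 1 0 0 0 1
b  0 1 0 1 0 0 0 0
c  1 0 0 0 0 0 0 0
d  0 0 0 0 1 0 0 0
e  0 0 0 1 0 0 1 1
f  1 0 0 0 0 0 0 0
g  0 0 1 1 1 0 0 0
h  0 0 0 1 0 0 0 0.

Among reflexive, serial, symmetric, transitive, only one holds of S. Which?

Reflexive: no — c is not related to itself.
Serial: yes — every world has a successor (e.g. a S a).
Symmetric: no — a S b but not b S a.
Transitive: no — a S d and d S e, but not a S e.
Only serial holds.

serial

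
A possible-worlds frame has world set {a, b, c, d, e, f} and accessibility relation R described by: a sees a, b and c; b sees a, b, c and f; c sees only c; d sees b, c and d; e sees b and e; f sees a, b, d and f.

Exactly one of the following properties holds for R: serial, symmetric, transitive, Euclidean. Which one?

serial

Serial: yes — every world has a successor (e.g. a R a).
Symmetric: no — a R c but not c R a.
Transitive: no — a R b and b R f, but not a R f.
Euclidean: no — a R c and a R b, but not c R b.
Only serial holds.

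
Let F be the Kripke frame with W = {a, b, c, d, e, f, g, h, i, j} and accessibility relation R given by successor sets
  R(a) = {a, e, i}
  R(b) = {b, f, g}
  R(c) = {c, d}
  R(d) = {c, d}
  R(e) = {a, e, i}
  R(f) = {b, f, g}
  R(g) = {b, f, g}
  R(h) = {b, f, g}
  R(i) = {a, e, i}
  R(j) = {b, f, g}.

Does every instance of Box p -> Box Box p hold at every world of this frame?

By correspondence theory, 4 is valid on a frame iff R is transitive.
Transitive: yes — every two-step R-path is closed by a direct edge.

Yes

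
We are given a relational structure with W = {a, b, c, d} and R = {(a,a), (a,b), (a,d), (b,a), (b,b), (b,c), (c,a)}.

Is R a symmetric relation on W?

Symmetric: no — a R d but not d R a.

No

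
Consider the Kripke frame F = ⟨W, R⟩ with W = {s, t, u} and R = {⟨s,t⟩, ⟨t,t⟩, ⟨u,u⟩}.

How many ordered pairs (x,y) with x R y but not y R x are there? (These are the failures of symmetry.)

Enumerating: (s,t).

1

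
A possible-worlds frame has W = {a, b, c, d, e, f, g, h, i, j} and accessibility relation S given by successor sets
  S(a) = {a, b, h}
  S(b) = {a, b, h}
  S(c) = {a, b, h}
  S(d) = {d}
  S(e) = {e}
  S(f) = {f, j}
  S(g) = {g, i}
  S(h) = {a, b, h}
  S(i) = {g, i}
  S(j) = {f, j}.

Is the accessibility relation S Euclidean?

Euclidean: yes — any two successors of a common world are S-related.

Yes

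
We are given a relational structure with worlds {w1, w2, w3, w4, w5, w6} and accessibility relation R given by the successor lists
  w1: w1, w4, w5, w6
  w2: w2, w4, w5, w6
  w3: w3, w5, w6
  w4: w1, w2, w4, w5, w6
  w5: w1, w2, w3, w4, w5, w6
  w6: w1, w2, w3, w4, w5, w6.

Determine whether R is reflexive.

Reflexive: yes — every world is R-related to itself.

Yes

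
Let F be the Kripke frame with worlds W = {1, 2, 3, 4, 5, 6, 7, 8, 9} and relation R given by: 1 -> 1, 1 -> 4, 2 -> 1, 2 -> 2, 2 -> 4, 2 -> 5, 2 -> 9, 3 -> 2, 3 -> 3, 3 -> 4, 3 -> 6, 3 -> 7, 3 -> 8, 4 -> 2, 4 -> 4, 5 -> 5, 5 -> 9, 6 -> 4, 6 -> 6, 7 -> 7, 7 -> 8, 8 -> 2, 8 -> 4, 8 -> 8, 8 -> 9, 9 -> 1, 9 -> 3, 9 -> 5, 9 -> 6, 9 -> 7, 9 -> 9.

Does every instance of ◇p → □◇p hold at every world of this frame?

No

By correspondence theory, 5 is valid on a frame iff R is Euclidean.
Euclidean: no — 2 R 1 and 2 R 5, but not 1 R 5.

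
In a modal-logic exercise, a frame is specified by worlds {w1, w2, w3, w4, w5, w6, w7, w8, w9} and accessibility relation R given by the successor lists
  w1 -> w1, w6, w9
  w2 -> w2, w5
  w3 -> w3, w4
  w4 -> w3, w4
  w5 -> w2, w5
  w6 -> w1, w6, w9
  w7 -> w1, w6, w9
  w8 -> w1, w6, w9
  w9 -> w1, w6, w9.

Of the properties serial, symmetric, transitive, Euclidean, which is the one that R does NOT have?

Serial: yes — every world has a successor (e.g. w1 R w1).
Symmetric: no — w7 R w1 but not w1 R w7.
Transitive: yes — every two-step R-path is closed by a direct edge.
Euclidean: yes — any two successors of a common world are R-related.
Only symmetric fails.

symmetric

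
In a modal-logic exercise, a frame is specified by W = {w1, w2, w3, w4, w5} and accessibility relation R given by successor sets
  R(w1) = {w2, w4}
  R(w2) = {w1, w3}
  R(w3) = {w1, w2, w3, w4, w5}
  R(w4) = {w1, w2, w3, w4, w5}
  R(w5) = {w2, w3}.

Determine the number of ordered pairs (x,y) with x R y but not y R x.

Enumerating: (w3,w1), (w4,w2), (w4,w5), (w5,w2).

4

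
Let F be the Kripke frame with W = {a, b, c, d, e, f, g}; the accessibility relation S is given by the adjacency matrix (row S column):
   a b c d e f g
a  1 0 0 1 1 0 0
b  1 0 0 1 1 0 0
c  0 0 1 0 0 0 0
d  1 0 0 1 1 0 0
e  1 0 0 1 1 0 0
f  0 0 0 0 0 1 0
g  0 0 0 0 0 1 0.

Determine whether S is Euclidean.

Yes

Euclidean: yes — any two successors of a common world are S-related.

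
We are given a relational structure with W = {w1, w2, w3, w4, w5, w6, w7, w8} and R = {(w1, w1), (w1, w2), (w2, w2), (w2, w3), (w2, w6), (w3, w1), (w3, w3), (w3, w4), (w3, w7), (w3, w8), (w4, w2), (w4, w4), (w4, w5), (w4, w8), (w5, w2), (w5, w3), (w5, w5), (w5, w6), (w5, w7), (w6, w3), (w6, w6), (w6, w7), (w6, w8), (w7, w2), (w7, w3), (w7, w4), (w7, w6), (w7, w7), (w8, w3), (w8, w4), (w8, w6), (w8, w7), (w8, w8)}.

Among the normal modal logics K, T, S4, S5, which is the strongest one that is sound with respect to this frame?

T

Reflexive (axiom T): yes — every world is R-related to itself.
Transitive (axiom 4): no — w1 R w2 and w2 R w3, but not w1 R w3.
Euclidean (axiom 5): no — w2 R w3 and w2 R w6, but not w3 R w6.
So F validates K, T; S4 would additionally require R to be transitive. The strongest is T.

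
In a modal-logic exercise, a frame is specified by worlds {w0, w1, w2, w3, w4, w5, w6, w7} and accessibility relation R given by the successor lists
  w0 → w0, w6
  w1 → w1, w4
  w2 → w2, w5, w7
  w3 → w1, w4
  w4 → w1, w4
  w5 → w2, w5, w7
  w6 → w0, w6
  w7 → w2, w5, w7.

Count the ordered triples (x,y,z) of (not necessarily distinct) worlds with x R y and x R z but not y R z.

R is Euclidean; there are no such tuples.

0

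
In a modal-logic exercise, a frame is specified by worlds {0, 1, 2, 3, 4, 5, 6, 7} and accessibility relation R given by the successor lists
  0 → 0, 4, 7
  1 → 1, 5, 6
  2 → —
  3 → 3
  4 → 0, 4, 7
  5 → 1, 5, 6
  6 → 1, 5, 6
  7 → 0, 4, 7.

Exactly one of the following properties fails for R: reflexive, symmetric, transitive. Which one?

reflexive

Reflexive: no — 2 is not related to itself.
Symmetric: yes — every pair in R has its reverse in R.
Transitive: yes — every two-step R-path is closed by a direct edge.
Only reflexive fails.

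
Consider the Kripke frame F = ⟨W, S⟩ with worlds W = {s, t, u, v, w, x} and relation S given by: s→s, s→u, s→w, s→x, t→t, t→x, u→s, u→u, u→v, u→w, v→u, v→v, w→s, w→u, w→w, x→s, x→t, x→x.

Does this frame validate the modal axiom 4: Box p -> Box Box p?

Axiom 4 corresponds to the accessibility relation being transitive.
Transitive: no — s S u and u S v, but not s S v.

No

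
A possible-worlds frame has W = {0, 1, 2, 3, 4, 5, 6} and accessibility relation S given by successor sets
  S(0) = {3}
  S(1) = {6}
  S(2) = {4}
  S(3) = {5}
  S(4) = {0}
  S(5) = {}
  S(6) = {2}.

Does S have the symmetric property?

Symmetric: no — 0 S 3 but not 3 S 0.

No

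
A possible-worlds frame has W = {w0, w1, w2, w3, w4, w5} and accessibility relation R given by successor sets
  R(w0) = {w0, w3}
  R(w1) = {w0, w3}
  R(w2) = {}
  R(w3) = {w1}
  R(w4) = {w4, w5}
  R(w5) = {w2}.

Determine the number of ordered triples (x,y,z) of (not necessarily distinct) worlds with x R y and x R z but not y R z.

Enumerating: (w0,w3,w0), (w0,w3,w3), (w1,w3,w0), (w1,w3,w3), (w3,w1,w1), (w4,w5,w4), (w4,w5,w5), (w5,w2,w2).

8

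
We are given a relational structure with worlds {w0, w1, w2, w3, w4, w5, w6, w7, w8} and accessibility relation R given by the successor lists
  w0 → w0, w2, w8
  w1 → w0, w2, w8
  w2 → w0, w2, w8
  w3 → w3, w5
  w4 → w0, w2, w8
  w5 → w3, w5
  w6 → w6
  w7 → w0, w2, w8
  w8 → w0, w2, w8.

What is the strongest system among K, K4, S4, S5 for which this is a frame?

Transitive (axiom 4): yes — every two-step R-path is closed by a direct edge.
Reflexive (axiom T): no — w1 is not related to itself.
Euclidean (axiom 5): yes — any two successors of a common world are R-related.
So F validates K, K4; S4 would additionally require R to be reflexive. The strongest is K4.

K4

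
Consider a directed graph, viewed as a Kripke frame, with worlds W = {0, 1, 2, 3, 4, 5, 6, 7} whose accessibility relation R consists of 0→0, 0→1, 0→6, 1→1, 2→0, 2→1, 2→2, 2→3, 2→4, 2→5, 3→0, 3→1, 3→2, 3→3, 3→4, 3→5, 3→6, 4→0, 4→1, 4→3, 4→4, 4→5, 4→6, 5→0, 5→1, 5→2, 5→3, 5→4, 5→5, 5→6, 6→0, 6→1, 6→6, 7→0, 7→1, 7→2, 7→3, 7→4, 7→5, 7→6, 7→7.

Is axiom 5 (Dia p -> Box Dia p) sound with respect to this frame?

No

Axiom 5 corresponds to the accessibility relation being Euclidean.
Euclidean: no — 0 R 1 and 0 R 6, but not 1 R 6.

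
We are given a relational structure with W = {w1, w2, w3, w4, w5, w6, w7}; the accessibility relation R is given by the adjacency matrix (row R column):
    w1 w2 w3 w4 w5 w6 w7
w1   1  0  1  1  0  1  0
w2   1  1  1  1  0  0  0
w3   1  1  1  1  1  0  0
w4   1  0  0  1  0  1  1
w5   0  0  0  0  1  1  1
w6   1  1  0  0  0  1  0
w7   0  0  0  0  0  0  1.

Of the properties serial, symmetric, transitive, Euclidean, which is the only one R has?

Serial: yes — every world has a successor (e.g. w1 R w1).
Symmetric: no — w2 R w1 but not w1 R w2.
Transitive: no — w1 R w3 and w3 R w2, but not w1 R w2.
Euclidean: no — w1 R w3 and w1 R w6, but not w3 R w6.
Only serial holds.

serial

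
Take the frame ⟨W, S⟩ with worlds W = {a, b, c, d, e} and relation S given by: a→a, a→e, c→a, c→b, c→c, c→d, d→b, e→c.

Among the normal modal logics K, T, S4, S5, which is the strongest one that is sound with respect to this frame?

K

Reflexive (axiom T): no — b is not related to itself.
Transitive (axiom 4): no — a S e and e S c, but not a S c.
Euclidean (axiom 5): no — c S a and c S b, but not a S b.
So F validates K; T would additionally require S to be reflexive. The strongest is K.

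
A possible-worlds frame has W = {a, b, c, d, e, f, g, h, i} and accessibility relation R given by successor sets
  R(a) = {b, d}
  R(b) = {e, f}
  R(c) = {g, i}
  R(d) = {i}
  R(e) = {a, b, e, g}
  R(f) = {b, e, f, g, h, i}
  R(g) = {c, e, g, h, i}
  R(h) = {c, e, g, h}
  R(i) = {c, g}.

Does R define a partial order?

Reflexive: no — a is not related to itself.
Transitive: no — a R b and b R e, but not a R e.
Antisymmetric: no — b R e and e R b with b ≠ e.
So R is not a partial order.

No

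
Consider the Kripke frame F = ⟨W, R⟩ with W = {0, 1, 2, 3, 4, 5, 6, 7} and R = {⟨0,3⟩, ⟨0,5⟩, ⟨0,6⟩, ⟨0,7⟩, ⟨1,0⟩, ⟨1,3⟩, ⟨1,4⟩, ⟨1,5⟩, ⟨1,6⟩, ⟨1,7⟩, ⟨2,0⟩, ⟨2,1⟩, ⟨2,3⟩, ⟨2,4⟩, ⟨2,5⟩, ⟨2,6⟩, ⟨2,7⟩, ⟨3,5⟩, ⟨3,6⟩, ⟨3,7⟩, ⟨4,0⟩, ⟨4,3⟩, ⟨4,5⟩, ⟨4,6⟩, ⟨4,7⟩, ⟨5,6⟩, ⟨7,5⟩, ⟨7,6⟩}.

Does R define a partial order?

No

Reflexive: no — 0 is not related to itself.
Transitive: yes — every two-step R-path is closed by a direct edge.
Antisymmetric: yes — no distinct pair is related both ways.
So R is not a partial order.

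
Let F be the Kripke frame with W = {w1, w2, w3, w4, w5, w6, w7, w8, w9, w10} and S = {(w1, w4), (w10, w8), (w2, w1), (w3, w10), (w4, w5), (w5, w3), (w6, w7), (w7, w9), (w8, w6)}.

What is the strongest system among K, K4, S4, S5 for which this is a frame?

K

Transitive (axiom 4): no — w1 S w4 and w4 S w5, but not w1 S w5.
Reflexive (axiom T): no — w1 is not related to itself.
Euclidean (axiom 5): no — w1 S w4 and w1 S w4, but not w4 S w4.
So F validates K; K4 would additionally require S to be transitive. The strongest is K.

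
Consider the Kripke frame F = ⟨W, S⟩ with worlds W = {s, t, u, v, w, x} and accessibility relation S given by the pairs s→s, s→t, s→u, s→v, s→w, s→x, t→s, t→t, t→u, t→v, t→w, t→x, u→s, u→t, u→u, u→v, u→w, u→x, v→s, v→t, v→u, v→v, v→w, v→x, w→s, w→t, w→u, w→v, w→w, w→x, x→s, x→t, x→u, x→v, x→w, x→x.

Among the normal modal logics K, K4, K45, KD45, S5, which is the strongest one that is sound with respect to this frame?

S5

Transitive (axiom 4): yes — every two-step S-path is closed by a direct edge.
Euclidean (axiom 5): yes — any two successors of a common world are S-related.
Serial (axiom D): yes — every world has a successor (e.g. s S s).
Reflexive (axiom T): yes — every world is S-related to itself.
So F validates K, K4, K45, KD45, S5. The strongest is S5.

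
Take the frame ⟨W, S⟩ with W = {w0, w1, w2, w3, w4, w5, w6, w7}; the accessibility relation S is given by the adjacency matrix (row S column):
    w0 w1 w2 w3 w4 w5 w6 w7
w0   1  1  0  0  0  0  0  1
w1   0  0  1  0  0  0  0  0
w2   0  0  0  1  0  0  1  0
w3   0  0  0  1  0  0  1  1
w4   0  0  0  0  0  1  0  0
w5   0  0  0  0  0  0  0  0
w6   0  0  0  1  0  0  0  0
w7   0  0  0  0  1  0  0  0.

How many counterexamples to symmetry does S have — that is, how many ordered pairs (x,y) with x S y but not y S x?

Enumerating: (w0,w1), (w0,w7), (w1,w2), (w2,w3), (w2,w6), (w3,w7), (w4,w5), (w7,w4).

8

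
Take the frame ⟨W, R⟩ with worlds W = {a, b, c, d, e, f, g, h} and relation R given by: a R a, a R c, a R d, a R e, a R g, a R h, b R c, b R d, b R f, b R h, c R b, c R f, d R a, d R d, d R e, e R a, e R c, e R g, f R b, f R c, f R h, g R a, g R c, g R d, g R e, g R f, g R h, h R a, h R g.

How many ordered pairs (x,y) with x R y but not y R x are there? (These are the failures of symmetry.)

Enumerating: (a,c), (b,d), (b,h), (d,e), (e,c), (f,h), (g,c), (g,d), (g,f).

9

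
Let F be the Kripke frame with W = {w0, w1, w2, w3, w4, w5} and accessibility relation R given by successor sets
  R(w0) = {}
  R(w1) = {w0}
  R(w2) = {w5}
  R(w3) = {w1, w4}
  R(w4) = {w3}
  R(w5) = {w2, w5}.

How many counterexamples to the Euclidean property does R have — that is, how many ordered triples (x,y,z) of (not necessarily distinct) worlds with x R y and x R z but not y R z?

Enumerating: (w1,w0,w0), (w3,w1,w1), (w3,w1,w4), (w3,w4,w1), (w3,w4,w4), (w4,w3,w3), (w5,w2,w2).

7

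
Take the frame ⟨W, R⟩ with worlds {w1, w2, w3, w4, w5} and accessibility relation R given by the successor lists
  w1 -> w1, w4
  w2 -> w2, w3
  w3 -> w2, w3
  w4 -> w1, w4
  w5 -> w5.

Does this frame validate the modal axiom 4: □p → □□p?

Yes

By correspondence theory, 4 is valid on a frame iff R is transitive.
Transitive: yes — every two-step R-path is closed by a direct edge.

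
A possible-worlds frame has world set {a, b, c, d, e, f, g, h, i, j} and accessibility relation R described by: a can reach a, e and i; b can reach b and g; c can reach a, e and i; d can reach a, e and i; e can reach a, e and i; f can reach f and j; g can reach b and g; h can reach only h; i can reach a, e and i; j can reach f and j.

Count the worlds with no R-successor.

0

R is serial; there are no such worlds.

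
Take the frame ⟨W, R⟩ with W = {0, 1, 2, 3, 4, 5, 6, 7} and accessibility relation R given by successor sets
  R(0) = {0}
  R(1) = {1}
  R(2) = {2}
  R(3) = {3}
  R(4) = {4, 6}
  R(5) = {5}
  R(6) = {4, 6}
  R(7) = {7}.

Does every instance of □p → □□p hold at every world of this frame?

Axiom 4 corresponds to the accessibility relation being transitive.
Transitive: yes — every two-step R-path is closed by a direct edge.

Yes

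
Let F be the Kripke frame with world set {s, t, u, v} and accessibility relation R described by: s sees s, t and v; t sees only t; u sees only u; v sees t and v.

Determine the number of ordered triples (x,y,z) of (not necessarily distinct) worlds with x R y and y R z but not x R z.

R is transitive; there are no such tuples.

0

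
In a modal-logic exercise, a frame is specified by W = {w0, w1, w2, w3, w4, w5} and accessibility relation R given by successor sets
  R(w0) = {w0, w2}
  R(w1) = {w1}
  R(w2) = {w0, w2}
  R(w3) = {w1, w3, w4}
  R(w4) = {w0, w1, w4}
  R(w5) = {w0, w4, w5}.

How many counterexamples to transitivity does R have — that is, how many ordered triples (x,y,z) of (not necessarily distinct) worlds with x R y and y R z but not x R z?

Enumerating: (w3,w4,w0), (w4,w0,w2), (w5,w0,w2), (w5,w4,w1).

4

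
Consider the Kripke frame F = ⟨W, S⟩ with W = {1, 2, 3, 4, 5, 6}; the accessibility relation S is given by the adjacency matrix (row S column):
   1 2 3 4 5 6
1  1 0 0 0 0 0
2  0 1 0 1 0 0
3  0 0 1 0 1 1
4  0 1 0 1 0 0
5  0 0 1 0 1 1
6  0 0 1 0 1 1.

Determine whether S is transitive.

Yes

Transitive: yes — every two-step S-path is closed by a direct edge.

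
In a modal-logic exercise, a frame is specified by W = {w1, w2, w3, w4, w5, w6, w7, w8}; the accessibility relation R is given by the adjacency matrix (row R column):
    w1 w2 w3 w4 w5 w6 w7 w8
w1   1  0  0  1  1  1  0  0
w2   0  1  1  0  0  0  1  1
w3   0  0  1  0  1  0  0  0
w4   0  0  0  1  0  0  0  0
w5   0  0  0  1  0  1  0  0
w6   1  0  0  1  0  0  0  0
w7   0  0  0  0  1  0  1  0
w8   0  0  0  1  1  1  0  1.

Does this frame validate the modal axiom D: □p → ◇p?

The schema D characterises exactly the serial frames.
Serial: yes — every world has a successor (e.g. w1 R w1).

Yes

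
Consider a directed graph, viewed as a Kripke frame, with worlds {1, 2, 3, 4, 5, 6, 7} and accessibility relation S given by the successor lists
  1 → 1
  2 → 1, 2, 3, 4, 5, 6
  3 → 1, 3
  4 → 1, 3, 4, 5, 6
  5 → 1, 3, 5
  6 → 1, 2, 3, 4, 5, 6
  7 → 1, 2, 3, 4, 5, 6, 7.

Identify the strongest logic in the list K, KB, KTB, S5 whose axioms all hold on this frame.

Symmetric (axiom B): no — 2 S 1 but not 1 S 2.
Reflexive (axiom T): yes — every world is S-related to itself.
Euclidean (axiom 5): no — 2 S 1 and 2 S 3, but not 1 S 3.
So F validates K; KB would additionally require S to be symmetric. The strongest is K.

K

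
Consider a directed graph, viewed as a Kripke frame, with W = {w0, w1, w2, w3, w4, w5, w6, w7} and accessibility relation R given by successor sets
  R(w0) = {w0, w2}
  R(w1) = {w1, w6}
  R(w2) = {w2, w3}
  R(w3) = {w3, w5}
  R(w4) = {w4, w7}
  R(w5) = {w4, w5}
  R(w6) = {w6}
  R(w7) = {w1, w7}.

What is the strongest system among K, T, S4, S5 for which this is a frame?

Reflexive (axiom T): yes — every world is R-related to itself.
Transitive (axiom 4): no — w0 R w2 and w2 R w3, but not w0 R w3.
Euclidean (axiom 5): no — w0 R w2 and w0 R w0, but not w2 R w0.
So F validates K, T; S4 would additionally require R to be transitive. The strongest is T.

T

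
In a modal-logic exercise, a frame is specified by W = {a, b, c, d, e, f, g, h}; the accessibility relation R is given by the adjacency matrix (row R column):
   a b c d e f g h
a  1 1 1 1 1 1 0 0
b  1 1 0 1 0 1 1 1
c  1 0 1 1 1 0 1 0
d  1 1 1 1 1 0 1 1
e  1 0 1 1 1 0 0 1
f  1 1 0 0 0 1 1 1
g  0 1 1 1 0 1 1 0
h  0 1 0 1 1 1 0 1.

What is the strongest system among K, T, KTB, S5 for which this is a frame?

Reflexive (axiom T): yes — every world is R-related to itself.
Symmetric (axiom B): yes — every pair in R has its reverse in R.
Euclidean (axiom 5): no — a R b and a R c, but not b R c.
So F validates K, T, KTB; S5 would additionally require R to be Euclidean. The strongest is KTB.

KTB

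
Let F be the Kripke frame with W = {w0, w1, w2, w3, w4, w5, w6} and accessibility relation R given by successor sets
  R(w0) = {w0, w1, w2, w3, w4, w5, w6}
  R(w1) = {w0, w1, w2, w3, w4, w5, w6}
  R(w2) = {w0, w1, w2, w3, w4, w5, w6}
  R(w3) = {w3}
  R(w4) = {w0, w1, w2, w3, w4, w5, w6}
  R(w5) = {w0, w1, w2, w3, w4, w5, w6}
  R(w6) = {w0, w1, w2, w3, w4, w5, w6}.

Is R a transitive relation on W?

Yes

Transitive: yes — every two-step R-path is closed by a direct edge.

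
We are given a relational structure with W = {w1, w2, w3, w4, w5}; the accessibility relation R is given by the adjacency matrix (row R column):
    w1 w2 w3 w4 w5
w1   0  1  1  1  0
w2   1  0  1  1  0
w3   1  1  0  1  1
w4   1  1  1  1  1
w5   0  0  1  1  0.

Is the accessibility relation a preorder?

No

Reflexive: no — w1 is not related to itself.
Transitive: no — w1 R w3 and w3 R w5, but not w1 R w5.
So R is not a preorder.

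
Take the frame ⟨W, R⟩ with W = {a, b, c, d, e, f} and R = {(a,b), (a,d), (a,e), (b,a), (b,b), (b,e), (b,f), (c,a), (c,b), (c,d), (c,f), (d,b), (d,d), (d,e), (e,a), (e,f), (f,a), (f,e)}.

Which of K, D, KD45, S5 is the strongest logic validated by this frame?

D

Serial (axiom D): yes — every world has a successor (e.g. a R b).
Euclidean (axiom 5): no — a R b and a R d, but not b R d.
Transitive (axiom 4): no — a R b and b R f, but not a R f.
Reflexive (axiom T): no — a is not related to itself.
So F validates K, D; KD45 would additionally require R to be Euclidean and transitive. The strongest is D.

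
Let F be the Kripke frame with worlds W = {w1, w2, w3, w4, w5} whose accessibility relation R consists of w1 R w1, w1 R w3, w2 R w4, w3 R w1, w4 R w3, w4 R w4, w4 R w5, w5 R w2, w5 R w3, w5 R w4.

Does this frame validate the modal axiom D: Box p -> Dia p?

The schema D characterises exactly the serial frames.
Serial: yes — every world has a successor (e.g. w1 R w1).

Yes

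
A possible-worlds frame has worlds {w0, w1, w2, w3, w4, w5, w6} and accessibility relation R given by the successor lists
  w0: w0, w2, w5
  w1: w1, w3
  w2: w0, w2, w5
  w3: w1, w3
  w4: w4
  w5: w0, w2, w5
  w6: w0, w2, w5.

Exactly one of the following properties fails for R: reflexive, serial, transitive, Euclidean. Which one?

reflexive

Reflexive: no — w6 is not related to itself.
Serial: yes — every world has a successor (e.g. w0 R w0).
Transitive: yes — every two-step R-path is closed by a direct edge.
Euclidean: yes — any two successors of a common world are R-related.
Only reflexive fails.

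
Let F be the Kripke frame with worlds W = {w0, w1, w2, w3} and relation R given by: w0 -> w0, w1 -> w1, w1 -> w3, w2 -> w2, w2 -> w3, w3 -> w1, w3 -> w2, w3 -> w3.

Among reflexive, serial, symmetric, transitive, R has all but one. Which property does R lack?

transitive

Reflexive: yes — every world is R-related to itself.
Serial: yes — every world has a successor (e.g. w0 R w0).
Symmetric: yes — every pair in R has its reverse in R.
Transitive: no — w1 R w3 and w3 R w2, but not w1 R w2.
Only transitive fails.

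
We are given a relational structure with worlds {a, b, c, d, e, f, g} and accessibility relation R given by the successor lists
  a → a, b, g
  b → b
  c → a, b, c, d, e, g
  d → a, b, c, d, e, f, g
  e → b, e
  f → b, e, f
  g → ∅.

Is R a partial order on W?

Reflexive: no — g is not related to itself.
Transitive: no — c R d and d R f, but not c R f.
Antisymmetric: no — c R d and d R c with c ≠ d.
So R is not a partial order.

No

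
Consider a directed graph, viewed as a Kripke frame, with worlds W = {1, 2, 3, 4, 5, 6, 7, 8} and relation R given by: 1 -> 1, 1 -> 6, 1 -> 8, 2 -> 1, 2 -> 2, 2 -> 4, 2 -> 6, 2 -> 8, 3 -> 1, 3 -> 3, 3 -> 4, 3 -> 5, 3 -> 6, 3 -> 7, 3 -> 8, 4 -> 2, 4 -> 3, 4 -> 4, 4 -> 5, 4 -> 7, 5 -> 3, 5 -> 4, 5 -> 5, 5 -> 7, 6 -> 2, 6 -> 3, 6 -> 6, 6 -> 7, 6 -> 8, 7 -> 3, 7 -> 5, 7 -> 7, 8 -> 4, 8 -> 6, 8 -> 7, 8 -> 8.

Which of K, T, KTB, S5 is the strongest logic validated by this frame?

Reflexive (axiom T): yes — every world is R-related to itself.
Symmetric (axiom B): no — 1 R 6 but not 6 R 1.
Euclidean (axiom 5): no — 2 R 1 and 2 R 4, but not 1 R 4.
So F validates K, T; KTB would additionally require R to be symmetric. The strongest is T.

T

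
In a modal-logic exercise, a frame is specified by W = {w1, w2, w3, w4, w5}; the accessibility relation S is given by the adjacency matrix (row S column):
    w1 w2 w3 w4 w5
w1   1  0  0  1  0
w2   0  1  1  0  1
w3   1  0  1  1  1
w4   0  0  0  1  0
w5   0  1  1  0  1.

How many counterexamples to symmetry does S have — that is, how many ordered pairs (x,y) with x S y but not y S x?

Enumerating: (w1,w4), (w2,w3), (w3,w1), (w3,w4).

4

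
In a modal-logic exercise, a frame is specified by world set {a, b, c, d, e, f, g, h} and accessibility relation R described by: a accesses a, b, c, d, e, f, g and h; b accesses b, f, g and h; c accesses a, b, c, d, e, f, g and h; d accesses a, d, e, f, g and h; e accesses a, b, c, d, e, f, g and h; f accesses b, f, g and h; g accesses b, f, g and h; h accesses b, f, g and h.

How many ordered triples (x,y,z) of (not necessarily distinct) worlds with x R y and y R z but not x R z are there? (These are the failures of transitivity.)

Enumerating: (d,a,b), (d,a,c), (d,e,b), (d,e,c), (d,f,b), (d,g,b), (d,h,b).

7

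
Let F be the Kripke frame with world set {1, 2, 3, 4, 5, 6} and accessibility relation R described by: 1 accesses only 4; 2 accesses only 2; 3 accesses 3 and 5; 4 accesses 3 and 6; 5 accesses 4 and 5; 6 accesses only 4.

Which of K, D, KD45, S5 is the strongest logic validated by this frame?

Serial (axiom D): yes — every world has a successor (e.g. 1 R 4).
Euclidean (axiom 5): no — 4 R 3 and 4 R 6, but not 3 R 6.
Transitive (axiom 4): no — 1 R 4 and 4 R 3, but not 1 R 3.
Reflexive (axiom T): no — 1 is not related to itself.
So F validates K, D; KD45 would additionally require R to be Euclidean and transitive. The strongest is D.

D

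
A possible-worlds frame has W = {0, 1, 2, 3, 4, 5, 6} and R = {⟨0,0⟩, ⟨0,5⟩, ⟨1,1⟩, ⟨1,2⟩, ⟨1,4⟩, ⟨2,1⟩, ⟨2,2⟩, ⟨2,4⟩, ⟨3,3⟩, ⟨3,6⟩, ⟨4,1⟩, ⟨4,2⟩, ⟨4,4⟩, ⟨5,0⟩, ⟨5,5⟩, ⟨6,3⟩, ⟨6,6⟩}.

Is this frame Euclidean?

Euclidean: yes — any two successors of a common world are R-related.

Yes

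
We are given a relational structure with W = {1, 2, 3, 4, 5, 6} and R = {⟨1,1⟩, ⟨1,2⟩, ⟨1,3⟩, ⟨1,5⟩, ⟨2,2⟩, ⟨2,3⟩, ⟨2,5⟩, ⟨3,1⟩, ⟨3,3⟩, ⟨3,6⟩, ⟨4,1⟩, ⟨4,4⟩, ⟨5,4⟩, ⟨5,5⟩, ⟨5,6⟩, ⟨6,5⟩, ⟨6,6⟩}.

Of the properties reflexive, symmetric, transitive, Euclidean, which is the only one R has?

Reflexive: yes — every world is R-related to itself.
Symmetric: no — 1 R 2 but not 2 R 1.
Transitive: no — 1 R 3 and 3 R 6, but not 1 R 6.
Euclidean: no — 1 R 3 and 1 R 2, but not 3 R 2.
Only reflexive holds.

reflexive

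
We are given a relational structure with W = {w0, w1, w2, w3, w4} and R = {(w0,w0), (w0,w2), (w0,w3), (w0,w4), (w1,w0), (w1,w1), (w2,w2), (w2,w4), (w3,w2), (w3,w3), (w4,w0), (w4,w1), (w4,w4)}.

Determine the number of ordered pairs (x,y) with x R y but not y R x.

Enumerating: (w0,w2), (w0,w3), (w1,w0), (w2,w4), (w3,w2), (w4,w1).

6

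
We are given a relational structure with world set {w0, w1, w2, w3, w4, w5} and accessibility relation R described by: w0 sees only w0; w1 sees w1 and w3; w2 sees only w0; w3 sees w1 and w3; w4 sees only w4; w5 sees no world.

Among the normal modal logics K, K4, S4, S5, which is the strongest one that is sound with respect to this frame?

K4

Transitive (axiom 4): yes — every two-step R-path is closed by a direct edge.
Reflexive (axiom T): no — w2 is not related to itself.
Euclidean (axiom 5): yes — any two successors of a common world are R-related.
So F validates K, K4; S4 would additionally require R to be reflexive. The strongest is K4.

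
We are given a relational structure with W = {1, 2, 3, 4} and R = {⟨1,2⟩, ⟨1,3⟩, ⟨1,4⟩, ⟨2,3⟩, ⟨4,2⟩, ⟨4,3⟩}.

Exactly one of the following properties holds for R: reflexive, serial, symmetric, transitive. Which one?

transitive

Reflexive: no — 1 is not related to itself.
Serial: no — 3 has no R-successor.
Symmetric: no — 1 R 2 but not 2 R 1.
Transitive: yes — every two-step R-path is closed by a direct edge.
Only transitive holds.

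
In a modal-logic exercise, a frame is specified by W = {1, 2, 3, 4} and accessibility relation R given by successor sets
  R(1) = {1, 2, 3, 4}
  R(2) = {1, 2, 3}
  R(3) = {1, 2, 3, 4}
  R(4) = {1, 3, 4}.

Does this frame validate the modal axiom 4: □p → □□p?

No

Axiom 4 corresponds to the accessibility relation being transitive.
Transitive: no — 2 R 1 and 1 R 4, but not 2 R 4.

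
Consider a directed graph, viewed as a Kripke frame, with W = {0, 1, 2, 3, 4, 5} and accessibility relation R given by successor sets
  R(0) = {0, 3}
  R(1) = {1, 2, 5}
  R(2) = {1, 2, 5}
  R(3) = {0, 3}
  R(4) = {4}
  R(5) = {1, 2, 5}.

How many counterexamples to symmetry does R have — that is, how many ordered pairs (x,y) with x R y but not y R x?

0

R is symmetric; there are no such tuples.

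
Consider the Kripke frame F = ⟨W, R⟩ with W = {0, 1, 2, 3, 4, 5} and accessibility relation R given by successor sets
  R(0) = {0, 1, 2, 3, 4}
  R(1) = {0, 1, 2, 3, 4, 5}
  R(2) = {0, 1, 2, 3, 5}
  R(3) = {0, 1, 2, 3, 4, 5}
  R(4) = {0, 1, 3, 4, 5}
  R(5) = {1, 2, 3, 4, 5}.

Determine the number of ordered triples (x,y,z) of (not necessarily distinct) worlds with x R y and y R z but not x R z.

Enumerating: (0,1,5), (0,2,5), (0,3,5), (0,4,5), (2,0,4), (2,1,4), (2,3,4), (2,5,4), (4,0,2), (4,1,2), (4,3,2), (4,5,2), (5,1,0), (5,2,0), (5,3,0), (5,4,0).

16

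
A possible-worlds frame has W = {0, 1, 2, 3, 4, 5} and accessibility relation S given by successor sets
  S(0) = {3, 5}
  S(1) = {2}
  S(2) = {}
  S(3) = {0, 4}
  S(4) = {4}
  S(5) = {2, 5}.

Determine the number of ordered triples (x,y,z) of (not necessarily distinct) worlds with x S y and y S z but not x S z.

Enumerating: (0,3,0), (0,3,4), (0,5,2), (3,0,3), (3,0,5).

5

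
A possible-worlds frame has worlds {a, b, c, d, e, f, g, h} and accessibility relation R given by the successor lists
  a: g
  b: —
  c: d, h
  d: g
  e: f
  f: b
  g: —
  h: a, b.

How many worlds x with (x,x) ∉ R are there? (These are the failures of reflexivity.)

Enumerating: a, b, c, d, e, f, g, h.

8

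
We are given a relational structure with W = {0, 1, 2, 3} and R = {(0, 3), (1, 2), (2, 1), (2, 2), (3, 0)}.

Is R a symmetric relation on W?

Symmetric: yes — every pair in R has its reverse in R.

Yes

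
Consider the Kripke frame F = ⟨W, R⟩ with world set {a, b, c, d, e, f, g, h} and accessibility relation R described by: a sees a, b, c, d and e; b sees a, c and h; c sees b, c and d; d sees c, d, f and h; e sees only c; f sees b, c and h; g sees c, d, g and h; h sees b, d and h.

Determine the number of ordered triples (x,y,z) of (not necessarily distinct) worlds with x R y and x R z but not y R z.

37

Enumerating: (a,b,b), (a,b,d), (a,b,e), (a,c,a), (a,c,e), (a,d,a), (a,d,b), (a,d,e), (a,e,a), (a,e,b), (a,e,d), (a,e,e), … and 25 more.
Total: 37.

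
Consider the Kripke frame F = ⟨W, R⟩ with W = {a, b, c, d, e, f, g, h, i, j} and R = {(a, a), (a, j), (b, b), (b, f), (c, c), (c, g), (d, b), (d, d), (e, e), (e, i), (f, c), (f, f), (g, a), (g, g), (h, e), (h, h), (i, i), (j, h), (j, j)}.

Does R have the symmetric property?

Symmetric: no — a R j but not j R a.

No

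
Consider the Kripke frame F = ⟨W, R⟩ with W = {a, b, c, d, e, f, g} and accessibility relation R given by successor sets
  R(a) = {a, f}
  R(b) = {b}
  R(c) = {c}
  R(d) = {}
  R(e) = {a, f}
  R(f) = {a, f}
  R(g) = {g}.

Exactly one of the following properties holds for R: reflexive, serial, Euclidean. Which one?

Reflexive: no — d is not related to itself.
Serial: no — d has no R-successor.
Euclidean: yes — any two successors of a common world are R-related.
Only Euclidean holds.

Euclidean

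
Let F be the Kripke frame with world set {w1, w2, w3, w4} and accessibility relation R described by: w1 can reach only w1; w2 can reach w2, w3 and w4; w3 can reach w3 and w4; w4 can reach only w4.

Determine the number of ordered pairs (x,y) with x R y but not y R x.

Enumerating: (w2,w3), (w2,w4), (w3,w4).

3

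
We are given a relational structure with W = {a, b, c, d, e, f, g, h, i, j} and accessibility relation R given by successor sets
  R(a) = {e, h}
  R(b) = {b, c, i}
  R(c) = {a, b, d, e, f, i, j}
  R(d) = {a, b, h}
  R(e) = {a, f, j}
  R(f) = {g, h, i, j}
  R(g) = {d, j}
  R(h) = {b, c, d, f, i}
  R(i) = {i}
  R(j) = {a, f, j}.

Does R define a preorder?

No

Reflexive: no — a is not related to itself.
Transitive: no — a R e and e R f, but not a R f.
So R is not a preorder.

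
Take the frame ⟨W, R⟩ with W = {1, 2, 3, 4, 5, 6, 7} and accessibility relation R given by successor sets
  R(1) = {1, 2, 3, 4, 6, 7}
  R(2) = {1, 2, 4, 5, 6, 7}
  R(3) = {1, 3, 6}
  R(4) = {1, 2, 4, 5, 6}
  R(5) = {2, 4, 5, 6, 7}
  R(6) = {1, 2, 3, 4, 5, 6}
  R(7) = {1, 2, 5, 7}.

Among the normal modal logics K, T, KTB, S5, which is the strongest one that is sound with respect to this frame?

Reflexive (axiom T): yes — every world is R-related to itself.
Symmetric (axiom B): yes — every pair in R has its reverse in R.
Euclidean (axiom 5): no — 1 R 2 and 1 R 3, but not 2 R 3.
So F validates K, T, KTB; S5 would additionally require R to be Euclidean. The strongest is KTB.

KTB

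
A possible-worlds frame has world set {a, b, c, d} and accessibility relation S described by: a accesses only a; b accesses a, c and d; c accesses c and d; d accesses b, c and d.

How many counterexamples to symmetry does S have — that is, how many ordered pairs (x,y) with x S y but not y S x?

2

Enumerating: (b,a), (b,c).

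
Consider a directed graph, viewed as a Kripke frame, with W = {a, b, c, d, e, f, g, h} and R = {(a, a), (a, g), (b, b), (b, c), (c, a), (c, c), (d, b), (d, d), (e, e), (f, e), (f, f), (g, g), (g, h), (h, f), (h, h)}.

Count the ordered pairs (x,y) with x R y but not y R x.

7

Enumerating: (a,g), (b,c), (c,a), (d,b), (f,e), (g,h), (h,f).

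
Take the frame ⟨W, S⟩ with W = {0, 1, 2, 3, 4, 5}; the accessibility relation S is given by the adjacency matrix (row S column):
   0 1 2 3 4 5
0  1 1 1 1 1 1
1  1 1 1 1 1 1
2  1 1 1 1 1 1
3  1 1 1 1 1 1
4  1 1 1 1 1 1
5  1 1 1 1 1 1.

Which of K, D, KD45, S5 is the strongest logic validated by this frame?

Serial (axiom D): yes — every world has a successor (e.g. 0 S 0).
Euclidean (axiom 5): yes — any two successors of a common world are S-related.
Transitive (axiom 4): yes — every two-step S-path is closed by a direct edge.
Reflexive (axiom T): yes — every world is S-related to itself.
So F validates K, D, KD45, S5. The strongest is S5.

S5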